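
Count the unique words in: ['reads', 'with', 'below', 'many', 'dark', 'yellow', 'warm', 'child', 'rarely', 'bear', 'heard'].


Listing all tokens and tracking unique types:
  Token 1: 'reads' -> NEW (unique so far: 1)
  Token 2: 'with' -> NEW (unique so far: 2)
  Token 3: 'below' -> NEW (unique so far: 3)
  Token 4: 'many' -> NEW (unique so far: 4)
  Token 5: 'dark' -> NEW (unique so far: 5)
  Token 6: 'yellow' -> NEW (unique so far: 6)
  Token 7: 'warm' -> NEW (unique so far: 7)
  Token 8: 'child' -> NEW (unique so far: 8)
  Token 9: 'rarely' -> NEW (unique so far: 9)
  Token 10: 'bear' -> NEW (unique so far: 10)
  Token 11: 'heard' -> NEW (unique so far: 11)
Unique types: ('bear', 'below', 'child', 'dark', 'heard', 'many', 'rarely', 'reads', 'warm', 'with', 'yellow')
Vocabulary size: 11

11


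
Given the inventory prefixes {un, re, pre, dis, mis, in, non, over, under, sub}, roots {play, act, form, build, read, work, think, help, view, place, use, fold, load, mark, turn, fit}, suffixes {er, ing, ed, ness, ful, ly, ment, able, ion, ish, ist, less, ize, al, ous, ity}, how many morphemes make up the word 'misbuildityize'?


Segmenting 'misbuildityize' against the inventory:
  'mis' -> prefix (morpheme 1)
  'build' -> root (morpheme 2)
  'ity' -> suffix (morpheme 3)
  'ize' -> suffix (morpheme 4)
Total morphemes: 4

4


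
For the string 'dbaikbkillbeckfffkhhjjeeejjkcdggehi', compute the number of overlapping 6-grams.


String 'dbaikbkillbeckfffkhhjjeeejjkcdggehi' has length L = 35.
Number of overlapping n-grams = L - n + 1
Substituting: 35 - 6 + 1 = 30

30


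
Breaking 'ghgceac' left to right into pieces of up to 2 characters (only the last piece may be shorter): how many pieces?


'ghgceac' has 7 characters.
Chunking with max size 2:
  Chunk 1: 'gh' (positions 0-1)
  Chunk 2: 'gc' (positions 2-3)
  Chunk 3: 'ea' (positions 4-5)
  Chunk 4: 'c' (positions 6-6)
Total chunks: ceil(7 / 2) = 4

4


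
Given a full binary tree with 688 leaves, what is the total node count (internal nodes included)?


Leaf nodes (terminals): 688
Internal nodes = n - 1 = 688 - 1 = 687
Total = leaves + internal = 688 + 687 = 1375

1375


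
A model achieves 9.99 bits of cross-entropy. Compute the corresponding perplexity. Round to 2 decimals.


Perplexity formula: PP = 2^H
H = 9.99
PP = 2^9.99
Decompose: 2^9.99 = 2^9 * 2^0.99
2^9 = 512, 2^0.99 ~ 1.9861850
PP ~ 512 * 1.9861850 = 1016.9267200
Rounded to 2 decimals: 1016.93

1016.93


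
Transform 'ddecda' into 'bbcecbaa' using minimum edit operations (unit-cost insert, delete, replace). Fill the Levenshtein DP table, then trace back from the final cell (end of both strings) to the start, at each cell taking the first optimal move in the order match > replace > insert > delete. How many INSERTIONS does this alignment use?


Edit distance = 5. Backtracking from cell (6, 8) with preference match > replace > insert > delete,
then listing the resulting alignment 'ddecda' -> 'bbcecbaa' left to right:
  Step 1: insert 'b' [insertion #1]
  Step 2: replace d->b
  Step 3: replace d->c
  Step 4: keep 'e'
  Step 5: keep 'c'
  Step 6: insert 'b' [insertion #2]
  Step 7: replace d->a
  Step 8: keep 'a'
Total insertions: 2

2


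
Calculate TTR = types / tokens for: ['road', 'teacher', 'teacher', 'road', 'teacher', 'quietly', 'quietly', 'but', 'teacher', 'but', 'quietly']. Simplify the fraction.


Tokens: 11
Unique types: ('but', 'quietly', 'road', 'teacher') = 4
TTR = 4/11
Already in lowest terms.

4/11


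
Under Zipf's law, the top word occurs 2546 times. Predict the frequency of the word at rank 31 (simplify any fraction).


Zipf's law: freq(rank) = f1 / rank
f1 = 2546, rank = 31
freq = 2546 / 31
GCD(2546, 31) = 1
Simplified: 2546/31

2546/31


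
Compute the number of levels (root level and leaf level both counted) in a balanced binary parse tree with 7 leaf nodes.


In a balanced binary tree with n leaves the deepest leaf is ceil(log2(n)) edges below the root,
so counting node levels inclusive of root and leaves gives ceil(log2(n)) + 1 levels.
log2(7) = 2.8074
ceil(2.8074) = 3
levels = 3 + 1 = 4

4


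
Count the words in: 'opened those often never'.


Counting words by splitting on spaces:
  Word 1: 'opened'
  Word 2: 'those'
  Word 3: 'often'
  Word 4: 'never'
Total words: 4

4


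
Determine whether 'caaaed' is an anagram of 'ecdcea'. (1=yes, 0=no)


Sort characters of 'caaaed': 'aaacde'
Sort characters of 'ecdcea': 'accdee'
Sorted forms differ -> they are NOT anagrams
Result: 0

0


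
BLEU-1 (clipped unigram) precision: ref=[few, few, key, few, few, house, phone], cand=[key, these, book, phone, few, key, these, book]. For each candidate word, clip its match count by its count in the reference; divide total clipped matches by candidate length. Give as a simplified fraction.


Reference word counts: {'few': 4, 'house': 1, 'key': 1, 'phone': 1}
Checking each candidate word (with clipping):
  'key' -> in reference (ref count 1, used 1/1) -> match (matches: 1)
  'these' -> not in reference -> no match (matches: 1)
  'book' -> not in reference -> no match (matches: 1)
  'phone' -> in reference (ref count 1, used 1/1) -> match (matches: 2)
  'few' -> in reference (ref count 4, used 1/4) -> match (matches: 3)
  'key' -> ref count 1 already used up (1/1) -> clipped, no match (matches: 3)
  'these' -> not in reference -> no match (matches: 3)
  'book' -> not in reference -> no match (matches: 3)
Clipped matches: 3, Candidate length: 8
Precision = 3/8

3/8


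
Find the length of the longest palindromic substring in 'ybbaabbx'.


Scanning 'ybbaabbx' for palindromic substrings.
Substring at positions 1-6: 'bbaabb'.
Check: reverse('bbaabb') = 'bbaabb' -> palindrome confirmed.
Neighbouring characters ('y' / 'x') break symmetry, so it cannot extend further.
No longer palindromic substring exists; longest length = 6

6


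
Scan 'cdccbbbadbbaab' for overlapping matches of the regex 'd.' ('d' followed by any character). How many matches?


Pattern: d. means 'd' followed by any character.
Scanning 'cdccbbbadbbaab' position-by-position:
  Pos 0: window 'cd' -> no
  Pos 1: window 'dc' -> MATCH
  Pos 2: window 'cc' -> no
  Pos 3: window 'cb' -> no
  Pos 4: window 'bb' -> no
  Pos 5: window 'bb' -> no
  Pos 6: window 'ba' -> no
  Pos 7: window 'ad' -> no
  Pos 8: window 'db' -> MATCH
  Pos 9: window 'bb' -> no
  Pos 10: window 'ba' -> no
  Pos 11: window 'aa' -> no
  Pos 12: window 'ab' -> no
  Pos 13: window 'b' -> no
Total matches: 2

2


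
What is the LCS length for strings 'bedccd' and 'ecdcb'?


DP table for LCS of 'bedccd' and 'ecdcb':
       e  c  d  c  b
    0  0  0  0  0  0
  b 0  0  0  0  0  1
  e 0  1  1  1  1  1
  d 0  1  1  2  2  2
  c 0  1  2  2  3  3
  c 0  1  2  2  3  3
  d 0  1  2  3  3  3
LCS: 'edc'
LCS length = 3

3


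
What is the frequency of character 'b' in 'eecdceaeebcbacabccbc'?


Scanning 'eecdceaeebcbacabccbc' for 'b':
  Position 9: 'b' -> MATCH (count: 1)
  Position 11: 'b' -> MATCH (count: 2)
  Position 15: 'b' -> MATCH (count: 3)
  Position 18: 'b' -> MATCH (count: 4)
Total occurrences of 'b': 4

4


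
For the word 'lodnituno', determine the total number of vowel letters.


Scanning each character of 'lodnituno':
  Position 1: 'l' -> consonant (running count: 0)
  Position 2: 'o' -> vowel (running count: 1)
  Position 3: 'd' -> consonant (running count: 1)
  Position 4: 'n' -> consonant (running count: 1)
  Position 5: 'i' -> vowel (running count: 2)
  Position 6: 't' -> consonant (running count: 2)
  Position 7: 'u' -> vowel (running count: 3)
  Position 8: 'n' -> consonant (running count: 3)
  Position 9: 'o' -> vowel (running count: 4)
Total vowels: 4

4


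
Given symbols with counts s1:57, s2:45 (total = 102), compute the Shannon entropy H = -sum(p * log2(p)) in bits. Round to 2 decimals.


Computing entropy H = -sum(p_i * log2(p_i)):
  s1: p = 57/102 = 0.5588, -p*log2(p) = 0.4692
  s2: p = 45/102 = 0.4412, -p*log2(p) = 0.5208
H = sum of terms = 0.9900
Rounded to 2 decimals: 0.99

0.99


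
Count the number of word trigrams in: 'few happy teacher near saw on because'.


Word trigrams from [7] words:
  Trigram 1: (few happy teacher)
  Trigram 2: (happy teacher near)
  Trigram 3: (teacher near saw)
  Trigram 4: (near saw on)
  Trigram 5: (saw on because)
Total word trigrams: 7 - 2 = 5

5


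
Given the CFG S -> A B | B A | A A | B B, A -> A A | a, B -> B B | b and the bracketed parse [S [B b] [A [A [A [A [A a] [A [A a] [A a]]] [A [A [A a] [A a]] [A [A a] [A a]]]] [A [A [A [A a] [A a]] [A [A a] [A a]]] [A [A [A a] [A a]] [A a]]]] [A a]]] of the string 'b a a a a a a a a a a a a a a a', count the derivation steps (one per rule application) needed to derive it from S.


Every bracketed nonterminal node [X ...] in the tree is produced by exactly one rule application.
Reading the tree off as a leftmost derivation:
  Step 1: S  =>  B A   (applied S -> B A)
  Step 2: B A  =>  b A   (applied B -> b)
  Step 3: b A  =>  b A A   (applied A -> A A)
  Step 4: b A A  =>  b A A A   (applied A -> A A)
  Step 5: b A A A  =>  b A A A A   (applied A -> A A)
  Step 6: b A A A A  =>  b A A A A A   (applied A -> A A)
  Step 7: b A A A A A  =>  b a A A A A   (applied A -> a)
  Step 8: b a A A A A  =>  b a A A A A A   (applied A -> A A)
  Step 9: b a A A A A A  =>  b a a A A A A   (applied A -> a)
  Step 10: b a a A A A A  =>  b a a a A A A   (applied A -> a)
  Step 11: b a a a A A A  =>  b a a a A A A A   (applied A -> A A)
  Step 12: b a a a A A A A  =>  b a a a A A A A A   (applied A -> A A)
  Step 13: b a a a A A A A A  =>  b a a a a A A A A   (applied A -> a)
  Step 14: b a a a a A A A A  =>  b a a a a a A A A   (applied A -> a)
  Step 15: b a a a a a A A A  =>  b a a a a a A A A A   (applied A -> A A)
  Step 16: b a a a a a A A A A  =>  b a a a a a a A A A   (applied A -> a)
  Step 17: b a a a a a a A A A  =>  b a a a a a a a A A   (applied A -> a)
  Step 18: b a a a a a a a A A  =>  b a a a a a a a A A A   (applied A -> A A)
  Step 19: b a a a a a a a A A A  =>  b a a a a a a a A A A A   (applied A -> A A)
  Step 20: b a a a a a a a A A A A  =>  b a a a a a a a A A A A A   (applied A -> A A)
  Step 21: b a a a a a a a A A A A A  =>  b a a a a a a a a A A A A   (applied A -> a)
  Step 22: b a a a a a a a a A A A A  =>  b a a a a a a a a a A A A   (applied A -> a)
  Step 23: b a a a a a a a a a A A A  =>  b a a a a a a a a a A A A A   (applied A -> A A)
  Step 24: b a a a a a a a a a A A A A  =>  b a a a a a a a a a a A A A   (applied A -> a)
  Step 25: b a a a a a a a a a a A A A  =>  b a a a a a a a a a a a A A   (applied A -> a)
  Step 26: b a a a a a a a a a a a A A  =>  b a a a a a a a a a a a A A A   (applied A -> A A)
  Step 27: b a a a a a a a a a a a A A A  =>  b a a a a a a a a a a a A A A A   (applied A -> A A)
  Step 28: b a a a a a a a a a a a A A A A  =>  b a a a a a a a a a a a a A A A   (applied A -> a)
  Step 29: b a a a a a a a a a a a a A A A  =>  b a a a a a a a a a a a a a A A   (applied A -> a)
  Step 30: b a a a a a a a a a a a a a A A  =>  b a a a a a a a a a a a a a a A   (applied A -> a)
  Step 31: b a a a a a a a a a a a a a a A  =>  b a a a a a a a a a a a a a a a   (applied A -> a)
Final yield: b a a a a a a a a a a a a a a a
Total rewrite steps: 31

31


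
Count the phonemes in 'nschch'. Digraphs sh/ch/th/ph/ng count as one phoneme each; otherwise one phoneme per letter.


Parsing 'nschch' greedily, digraphs first:
  'n' -> consonant phoneme (phonemes so far: 1)
  's' -> consonant phoneme (phonemes so far: 2)
  'ch' -> digraph (1 consonant phoneme) (phonemes so far: 3)
  'ch' -> digraph (1 consonant phoneme) (phonemes so far: 4)
Total phonemes: 4

4


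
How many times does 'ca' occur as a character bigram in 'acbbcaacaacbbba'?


Scanning 'acbbcaacaacbbba' for bigram 'ca':
  Position 0: 'ac' -> no
  Position 1: 'cb' -> no
  Position 2: 'bb' -> no
  Position 3: 'bc' -> no
  Position 4: 'ca' -> MATCH
  Position 5: 'aa' -> no
  Position 6: 'ac' -> no
  Position 7: 'ca' -> MATCH
  Position 8: 'aa' -> no
  Position 9: 'ac' -> no
  Position 10: 'cb' -> no
  Position 11: 'bb' -> no
  Position 12: 'bb' -> no
  Position 13: 'ba' -> no
Total matches: 2

2


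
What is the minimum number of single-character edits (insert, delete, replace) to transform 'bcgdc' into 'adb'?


Building DP table for s1='bcgdc' (len 5) and s2='adb' (len 3):
       a  d  b
    0  1  2  3
  b 1  1  2  2
  c 2  2  2  3
  g 3  3  3  3
  d 4  4  3  4
  c 5  5  4  4
Edit distance = dp[5][3] = 4

4


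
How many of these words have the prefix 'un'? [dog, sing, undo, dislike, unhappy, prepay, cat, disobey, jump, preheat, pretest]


Checking each word for prefix 'un':
  'dog' -> no (count: 0)
  'sing' -> no (count: 0)
  'undo' -> YES, starts with 'un' (count: 1)
  'dislike' -> no (count: 1)
  'unhappy' -> YES, starts with 'un' (count: 2)
  'prepay' -> no (count: 2)
  'cat' -> no (count: 2)
  'disobey' -> no (count: 2)
  'jump' -> no (count: 2)
  'preheat' -> no (count: 2)
  'pretest' -> no (count: 2)
Total with prefix 'un': 2

2


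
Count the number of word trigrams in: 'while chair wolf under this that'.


Word trigrams from [6] words:
  Trigram 1: (while chair wolf)
  Trigram 2: (chair wolf under)
  Trigram 3: (wolf under this)
  Trigram 4: (under this that)
Total word trigrams: 6 - 2 = 4

4


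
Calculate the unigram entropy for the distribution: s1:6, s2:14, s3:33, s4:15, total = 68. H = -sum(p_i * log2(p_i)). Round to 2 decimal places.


Computing entropy H = -sum(p_i * log2(p_i)):
  s1: p = 6/68 = 0.0882, -p*log2(p) = 0.3090
  s2: p = 14/68 = 0.2059, -p*log2(p) = 0.4694
  s3: p = 33/68 = 0.4853, -p*log2(p) = 0.5062
  s4: p = 15/68 = 0.2206, -p*log2(p) = 0.4810
H = sum of terms = 1.7656
Rounded to 2 decimals: 1.77

1.77


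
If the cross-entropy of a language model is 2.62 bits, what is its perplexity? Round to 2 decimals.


Perplexity formula: PP = 2^H
H = 2.62
PP = 2^2.62
Decompose: 2^2.62 = 2^2 * 2^0.62
2^2 = 4, 2^0.62 ~ 1.5368752
PP ~ 4 * 1.5368752 = 6.1475008
Rounded to 2 decimals: 6.15

6.15


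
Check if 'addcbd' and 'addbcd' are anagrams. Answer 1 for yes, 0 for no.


Sort characters of 'addcbd': 'abcddd'
Sort characters of 'addbcd': 'abcddd'
Sorted forms match -> they ARE anagrams
Result: 1

1


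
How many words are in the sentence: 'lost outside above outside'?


Counting words by splitting on spaces:
  Word 1: 'lost'
  Word 2: 'outside'
  Word 3: 'above'
  Word 4: 'outside'
Total words: 4

4


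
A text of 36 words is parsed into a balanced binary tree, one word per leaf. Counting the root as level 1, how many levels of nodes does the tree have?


In a balanced binary tree with n leaves the deepest leaf is ceil(log2(n)) edges below the root,
so counting node levels inclusive of root and leaves gives ceil(log2(n)) + 1 levels.
log2(36) = 5.1699
ceil(5.1699) = 6
levels = 6 + 1 = 7

7


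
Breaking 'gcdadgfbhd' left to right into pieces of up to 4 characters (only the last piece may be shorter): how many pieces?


'gcdadgfbhd' has 10 characters.
Chunking with max size 4:
  Chunk 1: 'gcda' (positions 0-3)
  Chunk 2: 'dgfb' (positions 4-7)
  Chunk 3: 'hd' (positions 8-9)
Total chunks: ceil(10 / 4) = 3

3


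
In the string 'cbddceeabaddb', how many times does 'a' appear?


Scanning 'cbddceeabaddb' for 'a':
  Position 7: 'a' -> MATCH (count: 1)
  Position 9: 'a' -> MATCH (count: 2)
Total occurrences of 'a': 2

2


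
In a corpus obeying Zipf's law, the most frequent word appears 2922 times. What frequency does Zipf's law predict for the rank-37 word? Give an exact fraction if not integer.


Zipf's law: freq(rank) = f1 / rank
f1 = 2922, rank = 37
freq = 2922 / 37
GCD(2922, 37) = 1
Simplified: 2922/37

2922/37


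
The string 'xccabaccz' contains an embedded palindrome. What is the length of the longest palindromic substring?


Scanning 'xccabaccz' for palindromic substrings.
Substring at positions 1-7: 'ccabacc'.
Check: reverse('ccabacc') = 'ccabacc' -> palindrome confirmed.
Neighbouring characters ('x' / 'z') break symmetry, so it cannot extend further.
No longer palindromic substring exists; longest length = 7

7


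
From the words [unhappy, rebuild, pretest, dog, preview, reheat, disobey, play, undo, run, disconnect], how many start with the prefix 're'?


Checking each word for prefix 're':
  'unhappy' -> no (count: 0)
  'rebuild' -> YES, starts with 're' (count: 1)
  'pretest' -> no (count: 1)
  'dog' -> no (count: 1)
  'preview' -> no (count: 1)
  'reheat' -> YES, starts with 're' (count: 2)
  'disobey' -> no (count: 2)
  'play' -> no (count: 2)
  'undo' -> no (count: 2)
  'run' -> no (count: 2)
  'disconnect' -> no (count: 2)
Total with prefix 're': 2

2


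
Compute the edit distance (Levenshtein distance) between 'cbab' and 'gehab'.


Building DP table for s1='cbab' (len 4) and s2='gehab' (len 5):
       g  e  h  a  b
    0  1  2  3  4  5
  c 1  1  2  3  4  5
  b 2  2  2  3  4  4
  a 3  3  3  3  3  4
  b 4  4  4  4  4  3
Edit distance = dp[4][5] = 3

3


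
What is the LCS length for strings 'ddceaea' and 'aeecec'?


DP table for LCS of 'ddceaea' and 'aeecec':
       a  e  e  c  e  c
    0  0  0  0  0  0  0
  d 0  0  0  0  0  0  0
  d 0  0  0  0  0  0  0
  c 0  0  0  0  1  1  1
  e 0  0  1  1  1  2  2
  a 0  1  1  1  1  2  2
  e 0  1  2  2  2  2  2
  a 0  1  2  2  2  2  2
LCS: 'ce'
LCS length = 2

2


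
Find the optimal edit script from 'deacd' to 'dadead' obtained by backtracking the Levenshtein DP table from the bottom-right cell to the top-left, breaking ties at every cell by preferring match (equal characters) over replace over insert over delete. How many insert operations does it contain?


Edit distance = 3. Backtracking from cell (5, 6) with preference match > replace > insert > delete,
then listing the resulting alignment 'deacd' -> 'dadead' left to right:
  Step 1: insert 'd' [insertion #1]
  Step 2: insert 'a' [insertion #2]
  Step 3: keep 'd'
  Step 4: keep 'e'
  Step 5: keep 'a'
  Step 6: delete 'c'
  Step 7: keep 'd'
Total insertions: 2

2


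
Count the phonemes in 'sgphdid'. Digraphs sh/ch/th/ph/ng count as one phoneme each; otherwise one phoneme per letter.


Parsing 'sgphdid' greedily, digraphs first:
  's' -> consonant phoneme (phonemes so far: 1)
  'g' -> consonant phoneme (phonemes so far: 2)
  'ph' -> digraph (1 consonant phoneme) (phonemes so far: 3)
  'd' -> consonant phoneme (phonemes so far: 4)
  'i' -> vowel phoneme (phonemes so far: 5)
  'd' -> consonant phoneme (phonemes so far: 6)
Total phonemes: 6

6


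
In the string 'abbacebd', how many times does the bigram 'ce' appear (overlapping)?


Scanning 'abbacebd' for bigram 'ce':
  Position 0: 'ab' -> no
  Position 1: 'bb' -> no
  Position 2: 'ba' -> no
  Position 3: 'ac' -> no
  Position 4: 'ce' -> MATCH
  Position 5: 'eb' -> no
  Position 6: 'bd' -> no
Total matches: 1

1


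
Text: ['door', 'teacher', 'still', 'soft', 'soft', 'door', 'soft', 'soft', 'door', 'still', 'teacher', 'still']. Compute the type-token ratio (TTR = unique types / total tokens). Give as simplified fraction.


Tokens: 12
Unique types: ('door', 'soft', 'still', 'teacher') = 4
TTR = 4/12
Simplify: divide both by 4 -> 1/3
TTR = 1/3

1/3


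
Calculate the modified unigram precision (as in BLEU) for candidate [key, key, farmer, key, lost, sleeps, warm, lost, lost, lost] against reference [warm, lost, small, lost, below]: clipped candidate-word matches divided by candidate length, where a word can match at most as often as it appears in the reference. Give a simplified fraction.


Reference word counts: {'below': 1, 'lost': 2, 'small': 1, 'warm': 1}
Checking each candidate word (with clipping):
  'key' -> not in reference -> no match (matches: 0)
  'key' -> not in reference -> no match (matches: 0)
  'farmer' -> not in reference -> no match (matches: 0)
  'key' -> not in reference -> no match (matches: 0)
  'lost' -> in reference (ref count 2, used 1/2) -> match (matches: 1)
  'sleeps' -> not in reference -> no match (matches: 1)
  'warm' -> in reference (ref count 1, used 1/1) -> match (matches: 2)
  'lost' -> in reference (ref count 2, used 2/2) -> match (matches: 3)
  'lost' -> ref count 2 already used up (2/2) -> clipped, no match (matches: 3)
  'lost' -> ref count 2 already used up (2/2) -> clipped, no match (matches: 3)
Clipped matches: 3, Candidate length: 10
Precision = 3/10

3/10


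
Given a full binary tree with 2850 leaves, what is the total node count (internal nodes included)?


Leaf nodes (terminals): 2850
Internal nodes = n - 1 = 2850 - 1 = 2849
Total = leaves + internal = 2850 + 2849 = 5699

5699


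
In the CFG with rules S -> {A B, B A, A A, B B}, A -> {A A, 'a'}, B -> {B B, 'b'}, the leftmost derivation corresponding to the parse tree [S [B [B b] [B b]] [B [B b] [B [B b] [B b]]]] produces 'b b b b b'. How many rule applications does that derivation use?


Every bracketed nonterminal node [X ...] in the tree is produced by exactly one rule application.
Reading the tree off as a leftmost derivation:
  Step 1: S  =>  B B   (applied S -> B B)
  Step 2: B B  =>  B B B   (applied B -> B B)
  Step 3: B B B  =>  b B B   (applied B -> b)
  Step 4: b B B  =>  b b B   (applied B -> b)
  Step 5: b b B  =>  b b B B   (applied B -> B B)
  Step 6: b b B B  =>  b b b B   (applied B -> b)
  Step 7: b b b B  =>  b b b B B   (applied B -> B B)
  Step 8: b b b B B  =>  b b b b B   (applied B -> b)
  Step 9: b b b b B  =>  b b b b b   (applied B -> b)
Final yield: b b b b b
Total rewrite steps: 9

9


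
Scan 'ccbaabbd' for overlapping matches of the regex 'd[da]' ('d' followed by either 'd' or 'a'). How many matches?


Pattern: d[da] means 'd' followed by either 'd' or 'a'.
Scanning 'ccbaabbd' position-by-position:
  Pos 0: window 'cc' -> no
  Pos 1: window 'cb' -> no
  Pos 2: window 'ba' -> no
  Pos 3: window 'aa' -> no
  Pos 4: window 'ab' -> no
  Pos 5: window 'bb' -> no
  Pos 6: window 'bd' -> no
  Pos 7: window 'd' -> no
Total matches: 0

0


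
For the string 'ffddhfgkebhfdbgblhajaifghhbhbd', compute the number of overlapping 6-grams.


String 'ffddhfgkebhfdbgblhajaifghhbhbd' has length L = 30.
Number of overlapping n-grams = L - n + 1
Substituting: 30 - 6 + 1 = 25

25


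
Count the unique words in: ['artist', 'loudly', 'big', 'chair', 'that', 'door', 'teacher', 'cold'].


Listing all tokens and tracking unique types:
  Token 1: 'artist' -> NEW (unique so far: 1)
  Token 2: 'loudly' -> NEW (unique so far: 2)
  Token 3: 'big' -> NEW (unique so far: 3)
  Token 4: 'chair' -> NEW (unique so far: 4)
  Token 5: 'that' -> NEW (unique so far: 5)
  Token 6: 'door' -> NEW (unique so far: 6)
  Token 7: 'teacher' -> NEW (unique so far: 7)
  Token 8: 'cold' -> NEW (unique so far: 8)
Unique types: ('artist', 'big', 'chair', 'cold', 'door', 'loudly', 'teacher', 'that')
Vocabulary size: 8

8


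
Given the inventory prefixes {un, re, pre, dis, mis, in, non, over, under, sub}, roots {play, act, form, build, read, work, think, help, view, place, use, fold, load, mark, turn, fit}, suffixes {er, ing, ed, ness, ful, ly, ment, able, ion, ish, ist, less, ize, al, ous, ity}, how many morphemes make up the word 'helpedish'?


Segmenting 'helpedish' against the inventory:
  'help' -> root (morpheme 1)
  'ed' -> suffix (morpheme 2)
  'ish' -> suffix (morpheme 3)
Total morphemes: 3

3


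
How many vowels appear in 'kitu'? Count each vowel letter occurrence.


Scanning each character of 'kitu':
  Position 1: 'k' -> consonant (running count: 0)
  Position 2: 'i' -> vowel (running count: 1)
  Position 3: 't' -> consonant (running count: 1)
  Position 4: 'u' -> vowel (running count: 2)
Total vowels: 2

2


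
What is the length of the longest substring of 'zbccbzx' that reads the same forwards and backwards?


Scanning 'zbccbzx' for palindromic substrings.
Substring at positions 0-5: 'zbccbz'.
Check: reverse('zbccbz') = 'zbccbz' -> palindrome confirmed.
Neighbouring characters ('-' / 'x') break symmetry, so it cannot extend further.
No longer palindromic substring exists; longest length = 6

6


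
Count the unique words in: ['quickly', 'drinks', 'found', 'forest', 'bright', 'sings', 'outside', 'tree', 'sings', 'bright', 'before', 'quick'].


Listing all tokens and tracking unique types:
  Token 1: 'quickly' -> NEW (unique so far: 1)
  Token 2: 'drinks' -> NEW (unique so far: 2)
  Token 3: 'found' -> NEW (unique so far: 3)
  Token 4: 'forest' -> NEW (unique so far: 4)
  Token 5: 'bright' -> NEW (unique so far: 5)
  Token 6: 'sings' -> NEW (unique so far: 6)
  Token 7: 'outside' -> NEW (unique so far: 7)
  Token 8: 'tree' -> NEW (unique so far: 8)
  Token 9: 'sings' -> duplicate (unique so far: 8)
  Token 10: 'bright' -> duplicate (unique so far: 8)
  Token 11: 'before' -> NEW (unique so far: 9)
  Token 12: 'quick' -> NEW (unique so far: 10)
Unique types: ('before', 'bright', 'drinks', 'forest', 'found', 'outside', 'quick', 'quickly', 'sings', 'tree')
Vocabulary size: 10

10


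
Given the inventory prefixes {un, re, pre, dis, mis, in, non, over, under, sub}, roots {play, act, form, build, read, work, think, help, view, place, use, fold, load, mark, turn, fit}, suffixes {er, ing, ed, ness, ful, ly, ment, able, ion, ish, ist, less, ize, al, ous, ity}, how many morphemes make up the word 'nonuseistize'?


Segmenting 'nonuseistize' against the inventory:
  'non' -> prefix (morpheme 1)
  'use' -> root (morpheme 2)
  'ist' -> suffix (morpheme 3)
  'ize' -> suffix (morpheme 4)
Total morphemes: 4

4


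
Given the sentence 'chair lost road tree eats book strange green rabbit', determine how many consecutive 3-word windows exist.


Word trigrams from [9] words:
  Trigram 1: (chair lost road)
  Trigram 2: (lost road tree)
  Trigram 3: (road tree eats)
  Trigram 4: (tree eats book)
  Trigram 5: (eats book strange)
  Trigram 6: (book strange green)
  Trigram 7: (strange green rabbit)
Total word trigrams: 9 - 2 = 7

7


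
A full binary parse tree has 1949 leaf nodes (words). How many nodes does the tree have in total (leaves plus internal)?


Leaf nodes (terminals): 1949
Internal nodes = n - 1 = 1949 - 1 = 1948
Total = leaves + internal = 1949 + 1948 = 3897

3897


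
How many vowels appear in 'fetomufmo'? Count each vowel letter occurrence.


Scanning each character of 'fetomufmo':
  Position 1: 'f' -> consonant (running count: 0)
  Position 2: 'e' -> vowel (running count: 1)
  Position 3: 't' -> consonant (running count: 1)
  Position 4: 'o' -> vowel (running count: 2)
  Position 5: 'm' -> consonant (running count: 2)
  Position 6: 'u' -> vowel (running count: 3)
  Position 7: 'f' -> consonant (running count: 3)
  Position 8: 'm' -> consonant (running count: 3)
  Position 9: 'o' -> vowel (running count: 4)
Total vowels: 4

4


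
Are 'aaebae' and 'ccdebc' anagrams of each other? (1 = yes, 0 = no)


Sort characters of 'aaebae': 'aaabee'
Sort characters of 'ccdebc': 'bcccde'
Sorted forms differ -> they are NOT anagrams
Result: 0

0


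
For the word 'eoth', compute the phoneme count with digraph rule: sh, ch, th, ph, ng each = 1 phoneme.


Parsing 'eoth' greedily, digraphs first:
  'e' -> vowel phoneme (phonemes so far: 1)
  'o' -> vowel phoneme (phonemes so far: 2)
  'th' -> digraph (1 consonant phoneme) (phonemes so far: 3)
Total phonemes: 3

3


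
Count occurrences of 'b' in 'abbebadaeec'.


Scanning 'abbebadaeec' for 'b':
  Position 1: 'b' -> MATCH (count: 1)
  Position 2: 'b' -> MATCH (count: 2)
  Position 4: 'b' -> MATCH (count: 3)
Total occurrences of 'b': 3

3


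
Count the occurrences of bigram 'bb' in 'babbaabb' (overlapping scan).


Scanning 'babbaabb' for bigram 'bb':
  Position 0: 'ba' -> no
  Position 1: 'ab' -> no
  Position 2: 'bb' -> MATCH
  Position 3: 'ba' -> no
  Position 4: 'aa' -> no
  Position 5: 'ab' -> no
  Position 6: 'bb' -> MATCH
Total matches: 2

2


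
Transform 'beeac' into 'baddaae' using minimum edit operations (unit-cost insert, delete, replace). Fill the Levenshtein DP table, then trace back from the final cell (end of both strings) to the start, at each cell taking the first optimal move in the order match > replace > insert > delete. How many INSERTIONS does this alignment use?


Edit distance = 5. Backtracking from cell (5, 7) with preference match > replace > insert > delete,
then listing the resulting alignment 'beeac' -> 'baddaae' left to right:
  Step 1: keep 'b'
  Step 2: insert 'a' [insertion #1]
  Step 3: insert 'd' [insertion #2]
  Step 4: replace e->d
  Step 5: replace e->a
  Step 6: keep 'a'
  Step 7: replace c->e
Total insertions: 2

2


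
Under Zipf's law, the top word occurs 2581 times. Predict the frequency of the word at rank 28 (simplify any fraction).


Zipf's law: freq(rank) = f1 / rank
f1 = 2581, rank = 28
freq = 2581 / 28
GCD(2581, 28) = 1
Simplified: 2581/28

2581/28


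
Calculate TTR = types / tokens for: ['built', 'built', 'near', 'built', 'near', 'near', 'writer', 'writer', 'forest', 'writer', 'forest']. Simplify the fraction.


Tokens: 11
Unique types: ('built', 'forest', 'near', 'writer') = 4
TTR = 4/11
Already in lowest terms.

4/11


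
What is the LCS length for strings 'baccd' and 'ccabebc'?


DP table for LCS of 'baccd' and 'ccabebc':
       c  c  a  b  e  b  c
    0  0  0  0  0  0  0  0
  b 0  0  0  0  1  1  1  1
  a 0  0  0  1  1  1  1  1
  c 0  1  1  1  1  1  1  2
  c 0  1  2  2  2  2  2  2
  d 0  1  2  2  2  2  2  2
LCS: 'bc'
LCS length = 2

2


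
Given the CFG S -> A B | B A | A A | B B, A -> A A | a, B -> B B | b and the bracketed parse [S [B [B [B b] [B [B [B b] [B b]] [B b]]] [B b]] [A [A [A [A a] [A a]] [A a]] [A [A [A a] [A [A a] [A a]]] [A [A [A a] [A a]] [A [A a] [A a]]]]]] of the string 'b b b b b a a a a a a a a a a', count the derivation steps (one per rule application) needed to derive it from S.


Every bracketed nonterminal node [X ...] in the tree is produced by exactly one rule application.
Reading the tree off as a leftmost derivation:
  Step 1: S  =>  B A   (applied S -> B A)
  Step 2: B A  =>  B B A   (applied B -> B B)
  Step 3: B B A  =>  B B B A   (applied B -> B B)
  Step 4: B B B A  =>  b B B A   (applied B -> b)
  Step 5: b B B A  =>  b B B B A   (applied B -> B B)
  Step 6: b B B B A  =>  b B B B B A   (applied B -> B B)
  Step 7: b B B B B A  =>  b b B B B A   (applied B -> b)
  Step 8: b b B B B A  =>  b b b B B A   (applied B -> b)
  Step 9: b b b B B A  =>  b b b b B A   (applied B -> b)
  Step 10: b b b b B A  =>  b b b b b A   (applied B -> b)
  Step 11: b b b b b A  =>  b b b b b A A   (applied A -> A A)
  Step 12: b b b b b A A  =>  b b b b b A A A   (applied A -> A A)
  Step 13: b b b b b A A A  =>  b b b b b A A A A   (applied A -> A A)
  Step 14: b b b b b A A A A  =>  b b b b b a A A A   (applied A -> a)
  Step 15: b b b b b a A A A  =>  b b b b b a a A A   (applied A -> a)
  Step 16: b b b b b a a A A  =>  b b b b b a a a A   (applied A -> a)
  Step 17: b b b b b a a a A  =>  b b b b b a a a A A   (applied A -> A A)
  Step 18: b b b b b a a a A A  =>  b b b b b a a a A A A   (applied A -> A A)
  Step 19: b b b b b a a a A A A  =>  b b b b b a a a a A A   (applied A -> a)
  Step 20: b b b b b a a a a A A  =>  b b b b b a a a a A A A   (applied A -> A A)
  Step 21: b b b b b a a a a A A A  =>  b b b b b a a a a a A A   (applied A -> a)
  Step 22: b b b b b a a a a a A A  =>  b b b b b a a a a a a A   (applied A -> a)
  Step 23: b b b b b a a a a a a A  =>  b b b b b a a a a a a A A   (applied A -> A A)
  Step 24: b b b b b a a a a a a A A  =>  b b b b b a a a a a a A A A   (applied A -> A A)
  Step 25: b b b b b a a a a a a A A A  =>  b b b b b a a a a a a a A A   (applied A -> a)
  Step 26: b b b b b a a a a a a a A A  =>  b b b b b a a a a a a a a A   (applied A -> a)
  Step 27: b b b b b a a a a a a a a A  =>  b b b b b a a a a a a a a A A   (applied A -> A A)
  Step 28: b b b b b a a a a a a a a A A  =>  b b b b b a a a a a a a a a A   (applied A -> a)
  Step 29: b b b b b a a a a a a a a a A  =>  b b b b b a a a a a a a a a a   (applied A -> a)
Final yield: b b b b b a a a a a a a a a a
Total rewrite steps: 29

29


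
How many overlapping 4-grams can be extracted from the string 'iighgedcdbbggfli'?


String 'iighgedcdbbggfli' has length L = 16.
Number of overlapping n-grams = L - n + 1
Substituting: 16 - 4 + 1 = 13

13


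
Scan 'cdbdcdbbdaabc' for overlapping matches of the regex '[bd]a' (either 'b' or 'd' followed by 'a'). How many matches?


Pattern: [bd]a means either 'b' or 'd' followed by 'a'.
Scanning 'cdbdcdbbdaabc' position-by-position:
  Pos 0: window 'cd' -> no
  Pos 1: window 'db' -> no
  Pos 2: window 'bd' -> no
  Pos 3: window 'dc' -> no
  Pos 4: window 'cd' -> no
  Pos 5: window 'db' -> no
  Pos 6: window 'bb' -> no
  Pos 7: window 'bd' -> no
  Pos 8: window 'da' -> MATCH
  Pos 9: window 'aa' -> no
  Pos 10: window 'ab' -> no
  Pos 11: window 'bc' -> no
  Pos 12: window 'c' -> no
Total matches: 1

1


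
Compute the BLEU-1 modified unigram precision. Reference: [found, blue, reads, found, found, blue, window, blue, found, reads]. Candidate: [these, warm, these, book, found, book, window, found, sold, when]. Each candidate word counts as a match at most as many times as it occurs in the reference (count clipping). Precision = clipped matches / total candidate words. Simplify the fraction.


Reference word counts: {'blue': 3, 'found': 4, 'reads': 2, 'window': 1}
Checking each candidate word (with clipping):
  'these' -> not in reference -> no match (matches: 0)
  'warm' -> not in reference -> no match (matches: 0)
  'these' -> not in reference -> no match (matches: 0)
  'book' -> not in reference -> no match (matches: 0)
  'found' -> in reference (ref count 4, used 1/4) -> match (matches: 1)
  'book' -> not in reference -> no match (matches: 1)
  'window' -> in reference (ref count 1, used 1/1) -> match (matches: 2)
  'found' -> in reference (ref count 4, used 2/4) -> match (matches: 3)
  'sold' -> not in reference -> no match (matches: 3)
  'when' -> not in reference -> no match (matches: 3)
Clipped matches: 3, Candidate length: 10
Precision = 3/10

3/10


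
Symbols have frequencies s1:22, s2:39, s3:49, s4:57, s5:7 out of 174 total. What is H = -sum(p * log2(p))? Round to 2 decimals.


Computing entropy H = -sum(p_i * log2(p_i)):
  s1: p = 22/174 = 0.1264, -p*log2(p) = 0.3772
  s2: p = 39/174 = 0.2241, -p*log2(p) = 0.4836
  s3: p = 49/174 = 0.2816, -p*log2(p) = 0.5148
  s4: p = 57/174 = 0.3276, -p*log2(p) = 0.5274
  s5: p = 7/174 = 0.0402, -p*log2(p) = 0.1865
H = sum of terms = 2.0895
Rounded to 2 decimals: 2.09

2.09


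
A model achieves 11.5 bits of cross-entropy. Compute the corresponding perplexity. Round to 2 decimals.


Perplexity formula: PP = 2^H
H = 11.5
PP = 2^11.5
Decompose: 2^11.5 = 2^11 * 2^0.5 = 2^11 * sqrt(2)
2^11 = 2048, sqrt(2) ~ 1.4142136
PP ~ 2048 * 1.4142136 = 2896.3094528
Rounded to 2 decimals: 2896.31

2896.31


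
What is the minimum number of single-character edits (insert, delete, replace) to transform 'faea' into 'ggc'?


Building DP table for s1='faea' (len 4) and s2='ggc' (len 3):
       g  g  c
    0  1  2  3
  f 1  1  2  3
  a 2  2  2  3
  e 3  3  3  3
  a 4  4  4  4
Edit distance = dp[4][3] = 4

4


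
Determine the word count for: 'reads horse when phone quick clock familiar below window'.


Counting words by splitting on spaces:
  Word 1: 'reads'
  Word 2: 'horse'
  Word 3: 'when'
  Word 4: 'phone'
  Word 5: 'quick'
  Word 6: 'clock'
  Word 7: 'familiar'
  Word 8: 'below'
  Word 9: 'window'
Total words: 9

9


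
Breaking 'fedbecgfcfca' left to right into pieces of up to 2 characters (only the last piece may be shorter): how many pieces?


'fedbecgfcfca' has 12 characters.
Chunking with max size 2:
  Chunk 1: 'fe' (positions 0-1)
  Chunk 2: 'db' (positions 2-3)
  Chunk 3: 'ec' (positions 4-5)
  Chunk 4: 'gf' (positions 6-7)
  Chunk 5: 'cf' (positions 8-9)
  Chunk 6: 'ca' (positions 10-11)
Total chunks: ceil(12 / 2) = 6

6


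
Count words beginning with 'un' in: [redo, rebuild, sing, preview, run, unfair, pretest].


Checking each word for prefix 'un':
  'redo' -> no (count: 0)
  'rebuild' -> no (count: 0)
  'sing' -> no (count: 0)
  'preview' -> no (count: 0)
  'run' -> no (count: 0)
  'unfair' -> YES, starts with 'un' (count: 1)
  'pretest' -> no (count: 1)
Total with prefix 'un': 1

1


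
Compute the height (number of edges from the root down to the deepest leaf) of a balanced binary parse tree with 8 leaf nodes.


In a balanced binary tree with n leaves the deepest leaf is ceil(log2(n)) edges below the root.
log2(8) = 3.0000
ceil(3.0000) = 3
height (edges) = 3

3


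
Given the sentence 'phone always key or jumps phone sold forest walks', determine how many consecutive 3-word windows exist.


Word trigrams from [9] words:
  Trigram 1: (phone always key)
  Trigram 2: (always key or)
  Trigram 3: (key or jumps)
  Trigram 4: (or jumps phone)
  Trigram 5: (jumps phone sold)
  Trigram 6: (phone sold forest)
  Trigram 7: (sold forest walks)
Total word trigrams: 9 - 2 = 7

7


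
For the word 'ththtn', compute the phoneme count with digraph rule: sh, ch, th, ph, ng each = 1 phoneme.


Parsing 'ththtn' greedily, digraphs first:
  'th' -> digraph (1 consonant phoneme) (phonemes so far: 1)
  'th' -> digraph (1 consonant phoneme) (phonemes so far: 2)
  't' -> consonant phoneme (phonemes so far: 3)
  'n' -> consonant phoneme (phonemes so far: 4)
Total phonemes: 4

4


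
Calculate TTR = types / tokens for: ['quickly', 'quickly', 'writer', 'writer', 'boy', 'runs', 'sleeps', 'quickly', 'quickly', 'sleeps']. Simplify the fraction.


Tokens: 10
Unique types: ('boy', 'quickly', 'runs', 'sleeps', 'writer') = 5
TTR = 5/10
Simplify: divide both by 5 -> 1/2
TTR = 1/2

1/2


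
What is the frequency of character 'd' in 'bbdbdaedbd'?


Scanning 'bbdbdaedbd' for 'd':
  Position 2: 'd' -> MATCH (count: 1)
  Position 4: 'd' -> MATCH (count: 2)
  Position 7: 'd' -> MATCH (count: 3)
  Position 9: 'd' -> MATCH (count: 4)
Total occurrences of 'd': 4

4


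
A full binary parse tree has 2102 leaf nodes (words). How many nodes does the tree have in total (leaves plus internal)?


Leaf nodes (terminals): 2102
Internal nodes = n - 1 = 2102 - 1 = 2101
Total = leaves + internal = 2102 + 2101 = 4203

4203


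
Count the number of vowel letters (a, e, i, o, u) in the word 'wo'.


Scanning each character of 'wo':
  Position 1: 'w' -> consonant (running count: 0)
  Position 2: 'o' -> vowel (running count: 1)
Total vowels: 1

1


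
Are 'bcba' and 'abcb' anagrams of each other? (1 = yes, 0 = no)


Sort characters of 'bcba': 'abbc'
Sort characters of 'abcb': 'abbc'
Sorted forms match -> they ARE anagrams
Result: 1

1


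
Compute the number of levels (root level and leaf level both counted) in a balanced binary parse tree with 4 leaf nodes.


In a balanced binary tree with n leaves the deepest leaf is ceil(log2(n)) edges below the root,
so counting node levels inclusive of root and leaves gives ceil(log2(n)) + 1 levels.
log2(4) = 2.0000
ceil(2.0000) = 2
levels = 2 + 1 = 3

3


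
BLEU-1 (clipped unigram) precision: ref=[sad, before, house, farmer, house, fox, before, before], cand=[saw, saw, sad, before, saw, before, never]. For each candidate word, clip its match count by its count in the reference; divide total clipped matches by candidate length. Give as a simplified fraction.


Reference word counts: {'before': 3, 'farmer': 1, 'fox': 1, 'house': 2, 'sad': 1}
Checking each candidate word (with clipping):
  'saw' -> not in reference -> no match (matches: 0)
  'saw' -> not in reference -> no match (matches: 0)
  'sad' -> in reference (ref count 1, used 1/1) -> match (matches: 1)
  'before' -> in reference (ref count 3, used 1/3) -> match (matches: 2)
  'saw' -> not in reference -> no match (matches: 2)
  'before' -> in reference (ref count 3, used 2/3) -> match (matches: 3)
  'never' -> not in reference -> no match (matches: 3)
Clipped matches: 3, Candidate length: 7
Precision = 3/7

3/7


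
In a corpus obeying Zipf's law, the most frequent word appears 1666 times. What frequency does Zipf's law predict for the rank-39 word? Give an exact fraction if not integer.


Zipf's law: freq(rank) = f1 / rank
f1 = 1666, rank = 39
freq = 1666 / 39
GCD(1666, 39) = 1
Simplified: 1666/39

1666/39
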